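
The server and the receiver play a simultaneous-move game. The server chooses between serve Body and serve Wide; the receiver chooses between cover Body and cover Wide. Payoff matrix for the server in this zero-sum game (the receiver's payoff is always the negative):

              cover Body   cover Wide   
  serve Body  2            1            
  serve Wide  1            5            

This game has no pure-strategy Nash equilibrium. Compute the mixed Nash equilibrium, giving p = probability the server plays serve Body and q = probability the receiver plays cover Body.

Set the receiver's expected payoff from cover Body equal to that from cover Wide:
  the receiver's expected payoff from cover Body: p·(-2) + (1−p)·(-1) = -p - 1
  the receiver's expected payoff from cover Wide: p·(-1) + (1−p)·(-5) = 4p - 5
  -p - 1 = 4p - 5  ⇒  -5p = -4  ⇒  p = 4/5.
The server's indifference between serve Body and serve Wide determines the receiver's mixing probability q:
  the server's payoff from serve Body: q·2 + (1−q)·1 = q + 1
  the server's payoff from serve Wide: q·1 + (1−q)·5 = -4q + 5
  q + 1 = -4q + 5  ⇒  5q = 4  ⇒  q = 4/5.

p = 4/5, q = 4/5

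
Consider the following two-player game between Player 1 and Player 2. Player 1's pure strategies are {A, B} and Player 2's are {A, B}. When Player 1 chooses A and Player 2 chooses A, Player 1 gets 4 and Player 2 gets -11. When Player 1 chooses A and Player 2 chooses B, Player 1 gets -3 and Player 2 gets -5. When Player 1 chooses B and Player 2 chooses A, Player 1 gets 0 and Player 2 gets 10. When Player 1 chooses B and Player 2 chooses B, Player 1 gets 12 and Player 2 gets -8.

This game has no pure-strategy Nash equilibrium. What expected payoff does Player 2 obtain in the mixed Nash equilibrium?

-23/4

In a mixed equilibrium Player 2 is indifferent between A and B; this condition fixes p.
  Player 2's expected payoff from A: p·(-11) + (1−p)·10 = -21p + 10
  Player 2's expected payoff from B: p·(-5) + (1−p)·(-8) = 3p - 8
  -21p + 10 = 3p - 8  ⇒  -24p = -18  ⇒  p = 3/4.
At equilibrium Player 2 is indifferent across columns, so Player 2's payoff equals the payoff from A: (3/4)·(-11) + (1/4)·10 = -23/4.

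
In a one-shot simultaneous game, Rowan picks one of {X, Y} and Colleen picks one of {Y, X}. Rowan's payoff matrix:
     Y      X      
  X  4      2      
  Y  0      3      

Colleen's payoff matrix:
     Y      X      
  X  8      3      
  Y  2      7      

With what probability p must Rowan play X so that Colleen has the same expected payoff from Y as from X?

Set Colleen's expected payoff from Y equal to that from X:
  Colleen's payoff from Y: p·8 + (1−p)·2 = 6p + 2
  Colleen's payoff from X: p·3 + (1−p)·7 = -4p + 7
  6p + 2 = -4p + 7  ⇒  10p = 5  ⇒  p = 1/2.

p = 1/2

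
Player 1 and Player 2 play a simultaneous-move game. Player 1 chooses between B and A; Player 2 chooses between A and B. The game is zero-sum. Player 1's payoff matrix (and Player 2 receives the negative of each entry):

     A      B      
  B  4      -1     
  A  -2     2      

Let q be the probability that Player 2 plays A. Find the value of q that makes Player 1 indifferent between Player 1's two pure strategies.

Set Player 1's expected payoff from B equal to that from A:
  Player 1's payoff to B: q·4 + (1−q)·(-1) = 5q - 1
  Player 1's payoff to A: q·(-2) + (1−q)·2 = -4q + 2
  5q - 1 = -4q + 2  ⇒  9q = 3  ⇒  q = 1/3.

q = 1/3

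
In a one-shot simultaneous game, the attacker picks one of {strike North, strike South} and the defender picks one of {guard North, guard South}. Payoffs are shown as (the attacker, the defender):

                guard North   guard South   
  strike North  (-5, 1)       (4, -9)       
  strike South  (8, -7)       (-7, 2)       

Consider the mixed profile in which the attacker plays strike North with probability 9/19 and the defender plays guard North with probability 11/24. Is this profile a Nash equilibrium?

Check the defender's indifference given the attacker's mix p = 9/19:
  payoff from guard North = -61/19; payoff from guard South = -61/19 — equal.
Check the attacker's indifference given the defender's mix q = 11/24:
  payoff from strike North = -1/8; payoff from strike South = -1/8 — equal.
Both players are indifferent, so neither can profitably deviate.

Yes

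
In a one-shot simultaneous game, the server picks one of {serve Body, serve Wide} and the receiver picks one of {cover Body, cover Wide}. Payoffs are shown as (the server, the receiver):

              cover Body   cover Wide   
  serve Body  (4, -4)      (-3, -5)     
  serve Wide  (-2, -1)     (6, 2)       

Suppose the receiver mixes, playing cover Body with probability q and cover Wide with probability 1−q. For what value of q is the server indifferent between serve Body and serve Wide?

The receiver's mix must leave the server indifferent between serve Body and serve Wide.
  the server's expected payoff from serve Body: q·4 + (1−q)·(-3) = 7q - 3
  the server's expected payoff from serve Wide: q·(-2) + (1−q)·6 = -8q + 6
  7q - 3 = -8q + 6  ⇒  15q = 9  ⇒  q = 3/5.

q = 3/5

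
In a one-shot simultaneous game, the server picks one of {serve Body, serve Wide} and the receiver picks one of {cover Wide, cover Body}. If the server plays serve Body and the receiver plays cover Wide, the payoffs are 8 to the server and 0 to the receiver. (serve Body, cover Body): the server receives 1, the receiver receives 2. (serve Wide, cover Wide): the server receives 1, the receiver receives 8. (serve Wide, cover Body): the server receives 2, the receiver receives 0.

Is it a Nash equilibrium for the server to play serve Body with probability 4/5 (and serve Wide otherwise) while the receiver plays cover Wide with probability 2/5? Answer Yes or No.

No

Given the receiver's mix q = 2/5, the server's payoff from serve Body is 19/5 but from serve Wide is 8/5. The server strictly prefers serve Body, so the server would not mix.
So the proposed profile is not a Nash equilibrium.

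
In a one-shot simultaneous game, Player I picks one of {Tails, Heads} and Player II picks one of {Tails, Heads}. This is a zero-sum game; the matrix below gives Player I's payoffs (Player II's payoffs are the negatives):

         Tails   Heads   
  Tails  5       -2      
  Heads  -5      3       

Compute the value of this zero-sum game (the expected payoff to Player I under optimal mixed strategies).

v = 1/3

For Player I to be willing to mix, Player I must be indifferent between Tails and Heads, which pins down Player II's mix.
  Player I's payoff from Tails: q·5 + (1−q)·(-2) = 7q - 2
  Player I's payoff from Heads: q·(-5) + (1−q)·3 = -8q + 3
  7q - 2 = -8q + 3  ⇒  15q = 5  ⇒  q = 1/3.
The value is Player I's expected payoff against this mix (using Tails): (1/3)·5 + (2/3)·(-2) = 1/3.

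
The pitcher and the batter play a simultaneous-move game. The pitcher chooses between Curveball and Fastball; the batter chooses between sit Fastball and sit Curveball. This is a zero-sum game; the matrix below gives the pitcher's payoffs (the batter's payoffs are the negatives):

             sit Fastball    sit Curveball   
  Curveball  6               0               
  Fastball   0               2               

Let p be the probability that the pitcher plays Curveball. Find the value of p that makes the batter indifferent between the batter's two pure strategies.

The pitcher's mix must leave the batter indifferent between sit Fastball and sit Curveball.
  the batter's payoff to sit Fastball: p·(-6) + (1−p)·0 = -6p
  the batter's payoff to sit Curveball: p·0 + (1−p)·(-2) = 2p - 2
  -6p = 2p - 2  ⇒  -8p = -2  ⇒  p = 1/4.

p = 1/4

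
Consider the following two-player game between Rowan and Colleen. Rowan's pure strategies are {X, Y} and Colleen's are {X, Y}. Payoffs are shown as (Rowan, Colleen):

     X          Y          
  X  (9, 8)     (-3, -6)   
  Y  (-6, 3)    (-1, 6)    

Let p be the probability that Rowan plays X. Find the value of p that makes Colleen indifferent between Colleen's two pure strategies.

p = 3/17

In a mixed equilibrium Colleen is indifferent between X and Y; this condition fixes p.
  Colleen's payoff from X: p·8 + (1−p)·3 = 5p + 3
  Colleen's payoff from Y: p·(-6) + (1−p)·6 = -12p + 6
  5p + 3 = -12p + 6  ⇒  17p = 3  ⇒  p = 3/17.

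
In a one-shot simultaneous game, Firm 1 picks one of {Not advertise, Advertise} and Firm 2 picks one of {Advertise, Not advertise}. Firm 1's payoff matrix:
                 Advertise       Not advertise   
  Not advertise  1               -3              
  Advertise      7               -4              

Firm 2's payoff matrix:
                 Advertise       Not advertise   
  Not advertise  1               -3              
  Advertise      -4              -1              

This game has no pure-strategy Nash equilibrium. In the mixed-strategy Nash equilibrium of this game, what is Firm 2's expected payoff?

-13/7

Firm 2's indifference between Advertise and Not advertise determines Firm 1's mixing probability p:
  Firm 2's expected payoff from Advertise: p·1 + (1−p)·(-4) = 5p - 4
  Firm 2's expected payoff from Not advertise: p·(-3) + (1−p)·(-1) = -2p - 1
  5p - 4 = -2p - 1  ⇒  7p = 3  ⇒  p = 3/7.
At equilibrium Firm 2 is indifferent across columns, so Firm 2's payoff equals the payoff from Advertise: (3/7)·1 + (4/7)·(-4) = -13/7.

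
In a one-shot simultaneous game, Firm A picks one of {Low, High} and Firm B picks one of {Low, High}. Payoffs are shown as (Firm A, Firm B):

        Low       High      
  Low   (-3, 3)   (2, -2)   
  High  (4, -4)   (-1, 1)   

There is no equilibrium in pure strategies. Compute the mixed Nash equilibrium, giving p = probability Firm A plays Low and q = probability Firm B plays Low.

Firm B's indifference between Low and High determines Firm A's mixing probability p:
  Firm B's expected payoff from Low: p·3 + (1−p)·(-4) = 7p - 4
  Firm B's expected payoff from High: p·(-2) + (1−p)·1 = -3p + 1
  7p - 4 = -3p + 1  ⇒  10p = 5  ⇒  p = 1/2.
Firm A's indifference between Low and High determines Firm B's mixing probability q:
  Firm A's payoff to Low: q·(-3) + (1−q)·2 = -5q + 2
  Firm A's payoff to High: q·4 + (1−q)·(-1) = 5q - 1
  -5q + 2 = 5q - 1  ⇒  -10q = -3  ⇒  q = 3/10.

p = 1/2, q = 3/10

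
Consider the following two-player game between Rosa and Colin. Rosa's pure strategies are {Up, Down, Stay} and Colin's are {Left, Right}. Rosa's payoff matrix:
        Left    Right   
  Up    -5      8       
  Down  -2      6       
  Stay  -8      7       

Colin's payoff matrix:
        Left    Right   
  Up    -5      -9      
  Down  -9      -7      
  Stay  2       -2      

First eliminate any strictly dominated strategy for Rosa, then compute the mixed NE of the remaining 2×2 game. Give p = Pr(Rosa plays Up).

p = 1/3

Rosa's strategy Stay is strictly dominated by Up: -5 > -8 and 8 > 7. Eliminate Stay.
Set Colin's expected payoff from Left equal to that from Right:
  Colin's payoff to Left: p·(-5) + (1−p)·(-9) = 4p - 9
  Colin's payoff to Right: p·(-9) + (1−p)·(-7) = -2p - 7
  4p - 9 = -2p - 7  ⇒  6p = 2  ⇒  p = 1/3.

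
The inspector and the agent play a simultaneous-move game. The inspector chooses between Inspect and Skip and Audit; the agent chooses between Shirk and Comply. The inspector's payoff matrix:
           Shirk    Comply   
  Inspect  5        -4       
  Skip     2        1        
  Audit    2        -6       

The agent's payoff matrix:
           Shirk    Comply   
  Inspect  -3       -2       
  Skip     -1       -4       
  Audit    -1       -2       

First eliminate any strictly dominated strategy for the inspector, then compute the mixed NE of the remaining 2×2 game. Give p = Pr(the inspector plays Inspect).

The inspector's strategy Audit is strictly dominated by Inspect: 5 > 2 and -4 > -6. Eliminate Audit.
In a mixed equilibrium the agent is indifferent between Shirk and Comply; this condition fixes p.
  the agent's expected payoff from Shirk: p·(-3) + (1−p)·(-1) = -2p - 1
  the agent's expected payoff from Comply: p·(-2) + (1−p)·(-4) = 2p - 4
  -2p - 1 = 2p - 4  ⇒  -4p = -3  ⇒  p = 3/4.

p = 3/4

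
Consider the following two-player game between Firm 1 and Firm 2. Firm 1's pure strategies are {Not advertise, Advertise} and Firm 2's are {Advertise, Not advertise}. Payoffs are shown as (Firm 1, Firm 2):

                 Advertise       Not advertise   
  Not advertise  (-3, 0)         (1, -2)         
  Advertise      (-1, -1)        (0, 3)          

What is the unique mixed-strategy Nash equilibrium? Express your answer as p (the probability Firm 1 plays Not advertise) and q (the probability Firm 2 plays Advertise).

p = 2/3, q = 1/3

In a mixed equilibrium Firm 2 is indifferent between Advertise and Not advertise; this condition fixes p.
  Firm 2's payoff to Advertise: p·0 + (1−p)·(-1) = p - 1
  Firm 2's payoff to Not advertise: p·(-2) + (1−p)·3 = -5p + 3
  p - 1 = -5p + 3  ⇒  6p = 4  ⇒  p = 2/3.
In a mixed equilibrium Firm 1 is indifferent between Not advertise and Advertise; this condition fixes q.
  Firm 1's payoff from Not advertise: q·(-3) + (1−q)·1 = -4q + 1
  Firm 1's payoff from Advertise: q·(-1) + (1−q)·0 = -q
  -4q + 1 = -q  ⇒  -3q = -1  ⇒  q = 1/3.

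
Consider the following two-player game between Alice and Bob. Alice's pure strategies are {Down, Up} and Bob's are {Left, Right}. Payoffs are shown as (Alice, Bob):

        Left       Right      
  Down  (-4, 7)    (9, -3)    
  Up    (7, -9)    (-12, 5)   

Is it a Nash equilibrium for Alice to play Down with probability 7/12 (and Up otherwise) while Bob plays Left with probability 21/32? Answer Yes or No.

Yes

Check Bob's indifference given Alice's mix p = 7/12:
  payoff from Left = 1/3; payoff from Right = 1/3 — equal.
Check Alice's indifference given Bob's mix q = 21/32:
  payoff from Down = 15/32; payoff from Up = 15/32 — equal.
Both players are indifferent, so neither can profitably deviate.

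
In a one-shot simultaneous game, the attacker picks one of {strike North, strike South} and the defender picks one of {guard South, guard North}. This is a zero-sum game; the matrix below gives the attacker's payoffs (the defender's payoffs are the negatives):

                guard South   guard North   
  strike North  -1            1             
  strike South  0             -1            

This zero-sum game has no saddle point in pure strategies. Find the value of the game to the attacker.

v = -1/3

The defender's mix must leave the attacker indifferent between strike North and strike South.
  the attacker's expected payoff from strike North: q·(-1) + (1−q)·1 = -2q + 1
  the attacker's expected payoff from strike South: q·0 + (1−q)·(-1) = q - 1
  -2q + 1 = q - 1  ⇒  -3q = -2  ⇒  q = 2/3.
The value is the attacker's expected payoff against this mix (using strike North): (2/3)·(-1) + (1/3)·1 = -1/3.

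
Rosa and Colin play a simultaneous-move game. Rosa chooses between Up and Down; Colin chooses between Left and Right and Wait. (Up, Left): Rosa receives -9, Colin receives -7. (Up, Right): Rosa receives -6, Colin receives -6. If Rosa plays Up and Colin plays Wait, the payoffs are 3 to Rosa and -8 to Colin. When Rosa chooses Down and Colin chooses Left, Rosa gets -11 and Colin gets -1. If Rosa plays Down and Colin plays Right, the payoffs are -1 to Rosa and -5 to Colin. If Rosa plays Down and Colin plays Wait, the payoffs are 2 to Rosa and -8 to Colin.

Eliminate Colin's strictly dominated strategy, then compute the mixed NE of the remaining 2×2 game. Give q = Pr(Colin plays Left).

q = 5/7

Colin's strategy Wait is strictly dominated by Right: -6 > -8 and -5 > -8. Eliminate Wait.
Set Rosa's expected payoff from Up equal to that from Down:
  Rosa's payoff from Up: q·(-9) + (1−q)·(-6) = -3q - 6
  Rosa's payoff from Down: q·(-11) + (1−q)·(-1) = -10q - 1
  -3q - 6 = -10q - 1  ⇒  7q = 5  ⇒  q = 5/7.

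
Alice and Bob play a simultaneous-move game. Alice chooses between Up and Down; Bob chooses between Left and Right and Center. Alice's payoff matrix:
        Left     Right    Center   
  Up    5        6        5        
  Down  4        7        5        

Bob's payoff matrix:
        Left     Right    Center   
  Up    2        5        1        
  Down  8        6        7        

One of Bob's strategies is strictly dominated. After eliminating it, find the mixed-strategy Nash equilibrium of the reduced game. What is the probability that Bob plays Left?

q = 1/2

Bob's strategy Center is strictly dominated by Left: 2 > 1 and 8 > 7. Eliminate Center.
In a mixed equilibrium Alice is indifferent between Up and Down; this condition fixes q.
  Alice's payoff to Up: q·5 + (1−q)·6 = -q + 6
  Alice's payoff to Down: q·4 + (1−q)·7 = -3q + 7
  -q + 6 = -3q + 7  ⇒  2q = 1  ⇒  q = 1/2.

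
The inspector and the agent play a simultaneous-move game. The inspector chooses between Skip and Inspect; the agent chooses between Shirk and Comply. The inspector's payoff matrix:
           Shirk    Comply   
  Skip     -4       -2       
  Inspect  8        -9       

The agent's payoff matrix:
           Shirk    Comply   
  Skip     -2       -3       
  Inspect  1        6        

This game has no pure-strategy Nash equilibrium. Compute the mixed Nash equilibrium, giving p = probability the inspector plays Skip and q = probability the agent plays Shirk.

p = 5/6, q = 7/19

The agent's indifference between Shirk and Comply determines the inspector's mixing probability p:
  the agent's payoff to Shirk: p·(-2) + (1−p)·1 = -3p + 1
  the agent's payoff to Comply: p·(-3) + (1−p)·6 = -9p + 6
  -3p + 1 = -9p + 6  ⇒  6p = 5  ⇒  p = 5/6.
For the inspector to be willing to mix, the inspector must be indifferent between Skip and Inspect, which pins down the agent's mix.
  the inspector's expected payoff from Skip: q·(-4) + (1−q)·(-2) = -2q - 2
  the inspector's expected payoff from Inspect: q·8 + (1−q)·(-9) = 17q - 9
  -2q - 2 = 17q - 9  ⇒  -19q = -7  ⇒  q = 7/19.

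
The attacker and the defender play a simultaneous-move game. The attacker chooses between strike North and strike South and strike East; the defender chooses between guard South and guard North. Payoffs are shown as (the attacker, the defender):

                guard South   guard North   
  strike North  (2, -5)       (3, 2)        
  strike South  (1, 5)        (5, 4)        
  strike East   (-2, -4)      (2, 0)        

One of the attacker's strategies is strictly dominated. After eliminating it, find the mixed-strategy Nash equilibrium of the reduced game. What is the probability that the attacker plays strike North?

The attacker's strategy strike East is strictly dominated by strike South: 1 > -2 and 5 > 2. Eliminate strike East.
For the defender to be willing to mix, the defender must be indifferent between guard South and guard North, which pins down the attacker's mix.
  the defender's payoff to guard South: p·(-5) + (1−p)·5 = -10p + 5
  the defender's payoff to guard North: p·2 + (1−p)·4 = -2p + 4
  -10p + 5 = -2p + 4  ⇒  -8p = -1  ⇒  p = 1/8.

p = 1/8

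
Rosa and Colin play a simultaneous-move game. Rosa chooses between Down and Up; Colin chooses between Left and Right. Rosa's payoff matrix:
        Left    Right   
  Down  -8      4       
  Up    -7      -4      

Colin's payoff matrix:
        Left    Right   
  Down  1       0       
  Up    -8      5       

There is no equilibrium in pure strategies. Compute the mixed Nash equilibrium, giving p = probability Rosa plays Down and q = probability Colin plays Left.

Colin's indifference between Left and Right determines Rosa's mixing probability p:
  Colin's payoff from Left: p·1 + (1−p)·(-8) = 9p - 8
  Colin's payoff from Right: p·0 + (1−p)·5 = -5p + 5
  9p - 8 = -5p + 5  ⇒  14p = 13  ⇒  p = 13/14.
For Rosa to be willing to mix, Rosa must be indifferent between Down and Up, which pins down Colin's mix.
  Rosa's payoff to Down: q·(-8) + (1−q)·4 = -12q + 4
  Rosa's payoff to Up: q·(-7) + (1−q)·(-4) = -3q - 4
  -12q + 4 = -3q - 4  ⇒  -9q = -8  ⇒  q = 8/9.

p = 13/14, q = 8/9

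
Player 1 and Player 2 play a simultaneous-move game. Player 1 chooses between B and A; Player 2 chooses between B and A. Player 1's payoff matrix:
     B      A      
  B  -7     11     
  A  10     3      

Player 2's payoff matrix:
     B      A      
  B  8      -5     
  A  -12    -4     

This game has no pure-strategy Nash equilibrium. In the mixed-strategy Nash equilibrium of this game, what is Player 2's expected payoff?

-92/21

Player 1's mix must leave Player 2 indifferent between B and A.
  Player 2's expected payoff from B: p·8 + (1−p)·(-12) = 20p - 12
  Player 2's expected payoff from A: p·(-5) + (1−p)·(-4) = -p - 4
  20p - 12 = -p - 4  ⇒  21p = 8  ⇒  p = 8/21.
At equilibrium Player 2 is indifferent across columns, so Player 2's payoff equals the payoff from B: (8/21)·8 + (13/21)·(-12) = -92/21.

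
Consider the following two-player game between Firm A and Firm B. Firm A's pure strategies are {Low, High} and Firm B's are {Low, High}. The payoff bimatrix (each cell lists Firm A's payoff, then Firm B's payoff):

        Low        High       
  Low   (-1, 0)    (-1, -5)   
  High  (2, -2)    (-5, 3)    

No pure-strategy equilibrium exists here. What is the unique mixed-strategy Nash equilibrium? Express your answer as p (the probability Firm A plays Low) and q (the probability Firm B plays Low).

p = 1/2, q = 4/7

Firm B's indifference between Low and High determines Firm A's mixing probability p:
  Firm B's expected payoff from Low: p·0 + (1−p)·(-2) = 2p - 2
  Firm B's expected payoff from High: p·(-5) + (1−p)·3 = -8p + 3
  2p - 2 = -8p + 3  ⇒  10p = 5  ⇒  p = 1/2.
Firm A's indifference between Low and High determines Firm B's mixing probability q:
  Firm A's payoff from Low: q·(-1) + (1−q)·(-1) = -1
  Firm A's payoff from High: q·2 + (1−q)·(-5) = 7q - 5
  -1 = 7q - 5  ⇒  -7q = -4  ⇒  q = 4/7.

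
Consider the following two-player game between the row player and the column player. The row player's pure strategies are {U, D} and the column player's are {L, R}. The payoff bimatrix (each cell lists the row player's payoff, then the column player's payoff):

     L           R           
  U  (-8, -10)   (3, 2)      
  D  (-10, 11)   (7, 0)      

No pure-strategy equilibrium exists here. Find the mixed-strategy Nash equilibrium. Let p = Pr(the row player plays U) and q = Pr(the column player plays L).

The row player's mix must leave the column player indifferent between L and R.
  the column player's payoff to L: p·(-10) + (1−p)·11 = -21p + 11
  the column player's payoff to R: p·2 + (1−p)·0 = 2p
  -21p + 11 = 2p  ⇒  -23p = -11  ⇒  p = 11/23.
The row player's indifference between U and D determines the column player's mixing probability q:
  the row player's payoff from U: q·(-8) + (1−q)·3 = -11q + 3
  the row player's payoff from D: q·(-10) + (1−q)·7 = -17q + 7
  -11q + 3 = -17q + 7  ⇒  6q = 4  ⇒  q = 2/3.

p = 11/23, q = 2/3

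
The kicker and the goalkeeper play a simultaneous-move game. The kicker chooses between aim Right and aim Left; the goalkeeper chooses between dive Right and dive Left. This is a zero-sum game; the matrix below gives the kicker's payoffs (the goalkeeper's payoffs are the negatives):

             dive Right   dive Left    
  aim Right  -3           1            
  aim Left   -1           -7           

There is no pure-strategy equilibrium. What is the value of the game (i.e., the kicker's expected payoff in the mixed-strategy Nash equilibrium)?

The goalkeeper's mix must leave the kicker indifferent between aim Right and aim Left.
  the kicker's expected payoff from aim Right: q·(-3) + (1−q)·1 = -4q + 1
  the kicker's expected payoff from aim Left: q·(-1) + (1−q)·(-7) = 6q - 7
  -4q + 1 = 6q - 7  ⇒  -10q = -8  ⇒  q = 4/5.
The value is the kicker's expected payoff against this mix (using aim Right): (4/5)·(-3) + (1/5)·1 = -11/5.

v = -11/5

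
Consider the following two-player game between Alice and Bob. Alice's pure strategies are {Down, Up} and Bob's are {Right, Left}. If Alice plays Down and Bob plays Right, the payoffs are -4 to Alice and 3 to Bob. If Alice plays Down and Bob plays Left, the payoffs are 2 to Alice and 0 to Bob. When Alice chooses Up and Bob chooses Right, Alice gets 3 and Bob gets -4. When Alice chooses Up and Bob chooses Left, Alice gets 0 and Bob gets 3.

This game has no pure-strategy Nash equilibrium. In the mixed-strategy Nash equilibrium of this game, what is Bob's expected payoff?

Bob's indifference between Right and Left determines Alice's mixing probability p:
  Bob's payoff to Right: p·3 + (1−p)·(-4) = 7p - 4
  Bob's payoff to Left: p·0 + (1−p)·3 = -3p + 3
  7p - 4 = -3p + 3  ⇒  10p = 7  ⇒  p = 7/10.
At equilibrium Bob is indifferent across columns, so Bob's payoff equals the payoff from Right: (7/10)·3 + (3/10)·(-4) = 9/10.

9/10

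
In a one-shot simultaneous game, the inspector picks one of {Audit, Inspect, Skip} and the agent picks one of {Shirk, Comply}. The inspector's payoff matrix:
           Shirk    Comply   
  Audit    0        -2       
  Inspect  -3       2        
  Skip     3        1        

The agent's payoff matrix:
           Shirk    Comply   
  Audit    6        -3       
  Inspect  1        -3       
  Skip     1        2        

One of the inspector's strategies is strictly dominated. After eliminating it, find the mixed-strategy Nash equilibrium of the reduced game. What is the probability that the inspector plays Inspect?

p = 1/5

The inspector's strategy Audit is strictly dominated by Skip: 3 > 0 and 1 > -2. Eliminate Audit.
Set the agent's expected payoff from Shirk equal to that from Comply:
  the agent's payoff from Shirk: p·1 + (1−p)·1 = 1
  the agent's payoff from Comply: p·(-3) + (1−p)·2 = -5p + 2
  1 = -5p + 2  ⇒  5p = 1  ⇒  p = 1/5.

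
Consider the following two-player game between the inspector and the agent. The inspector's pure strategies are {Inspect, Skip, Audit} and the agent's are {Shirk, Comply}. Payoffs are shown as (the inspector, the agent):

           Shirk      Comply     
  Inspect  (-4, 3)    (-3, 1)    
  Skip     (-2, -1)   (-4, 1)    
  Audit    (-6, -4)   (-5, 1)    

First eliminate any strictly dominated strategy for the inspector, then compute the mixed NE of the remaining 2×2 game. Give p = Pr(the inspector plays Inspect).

The inspector's strategy Audit is strictly dominated by Inspect: -4 > -6 and -3 > -5. Eliminate Audit.
In a mixed equilibrium the agent is indifferent between Shirk and Comply; this condition fixes p.
  the agent's payoff to Shirk: p·3 + (1−p)·(-1) = 4p - 1
  the agent's payoff to Comply: p·1 + (1−p)·1 = 1
  4p - 1 = 1  ⇒  4p = 2  ⇒  p = 1/2.

p = 1/2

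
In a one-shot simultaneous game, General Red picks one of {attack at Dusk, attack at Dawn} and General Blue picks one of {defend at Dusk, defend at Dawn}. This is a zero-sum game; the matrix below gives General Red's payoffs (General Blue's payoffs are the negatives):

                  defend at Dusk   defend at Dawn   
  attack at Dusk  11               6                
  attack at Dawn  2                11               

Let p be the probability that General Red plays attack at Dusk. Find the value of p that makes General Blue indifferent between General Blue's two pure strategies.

p = 9/14

Set General Blue's expected payoff from defend at Dusk equal to that from defend at Dawn:
  General Blue's expected payoff from defend at Dusk: p·(-11) + (1−p)·(-2) = -9p - 2
  General Blue's expected payoff from defend at Dawn: p·(-6) + (1−p)·(-11) = 5p - 11
  -9p - 2 = 5p - 11  ⇒  -14p = -9  ⇒  p = 9/14.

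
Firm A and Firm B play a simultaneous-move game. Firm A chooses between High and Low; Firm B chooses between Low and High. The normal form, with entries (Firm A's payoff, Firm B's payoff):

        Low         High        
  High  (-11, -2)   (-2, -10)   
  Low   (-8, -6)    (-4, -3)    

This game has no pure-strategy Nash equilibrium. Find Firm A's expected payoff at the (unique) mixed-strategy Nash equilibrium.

Set Firm A's expected payoff from High equal to that from Low:
  Firm A's payoff from High: q·(-11) + (1−q)·(-2) = -9q - 2
  Firm A's payoff from Low: q·(-8) + (1−q)·(-4) = -4q - 4
  -9q - 2 = -4q - 4  ⇒  -5q = -2  ⇒  q = 2/5.
At equilibrium Firm A is indifferent across rows, so Firm A's payoff equals the payoff from High: (2/5)·(-11) + (3/5)·(-2) = -28/5.

-28/5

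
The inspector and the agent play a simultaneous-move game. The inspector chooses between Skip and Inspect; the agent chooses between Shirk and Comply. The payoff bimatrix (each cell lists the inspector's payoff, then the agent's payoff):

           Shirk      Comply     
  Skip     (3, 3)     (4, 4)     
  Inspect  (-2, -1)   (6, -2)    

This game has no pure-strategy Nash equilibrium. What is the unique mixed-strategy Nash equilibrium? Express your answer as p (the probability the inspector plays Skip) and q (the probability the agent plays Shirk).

p = 1/2, q = 2/7

The inspector's mix must leave the agent indifferent between Shirk and Comply.
  the agent's payoff to Shirk: p·3 + (1−p)·(-1) = 4p - 1
  the agent's payoff to Comply: p·4 + (1−p)·(-2) = 6p - 2
  4p - 1 = 6p - 2  ⇒  -2p = -1  ⇒  p = 1/2.
For the inspector to be willing to mix, the inspector must be indifferent between Skip and Inspect, which pins down the agent's mix.
  the inspector's payoff from Skip: q·3 + (1−q)·4 = -q + 4
  the inspector's payoff from Inspect: q·(-2) + (1−q)·6 = -8q + 6
  -q + 4 = -8q + 6  ⇒  7q = 2  ⇒  q = 2/7.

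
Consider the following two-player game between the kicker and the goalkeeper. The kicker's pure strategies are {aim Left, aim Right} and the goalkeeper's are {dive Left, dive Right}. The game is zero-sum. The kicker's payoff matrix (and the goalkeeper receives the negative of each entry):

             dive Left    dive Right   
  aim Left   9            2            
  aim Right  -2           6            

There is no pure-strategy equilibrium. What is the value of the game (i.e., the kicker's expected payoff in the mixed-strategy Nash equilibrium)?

The kicker's indifference between aim Left and aim Right determines the goalkeeper's mixing probability q:
  the kicker's payoff to aim Left: q·9 + (1−q)·2 = 7q + 2
  the kicker's payoff to aim Right: q·(-2) + (1−q)·6 = -8q + 6
  7q + 2 = -8q + 6  ⇒  15q = 4  ⇒  q = 4/15.
The value is the kicker's expected payoff against this mix (using aim Left): (4/15)·9 + (11/15)·2 = 58/15.

v = 58/15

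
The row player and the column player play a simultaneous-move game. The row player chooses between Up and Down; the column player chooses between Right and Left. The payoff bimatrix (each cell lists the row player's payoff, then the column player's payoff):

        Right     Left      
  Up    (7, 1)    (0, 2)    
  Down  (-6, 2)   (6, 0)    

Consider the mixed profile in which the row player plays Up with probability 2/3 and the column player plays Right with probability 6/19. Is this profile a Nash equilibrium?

Yes

Check the column player's indifference given the row player's mix p = 2/3:
  payoff from Right = 4/3; payoff from Left = 4/3 — equal.
Check the row player's indifference given the column player's mix q = 6/19:
  payoff from Up = 42/19; payoff from Down = 42/19 — equal.
Both players are indifferent, so neither can profitably deviate.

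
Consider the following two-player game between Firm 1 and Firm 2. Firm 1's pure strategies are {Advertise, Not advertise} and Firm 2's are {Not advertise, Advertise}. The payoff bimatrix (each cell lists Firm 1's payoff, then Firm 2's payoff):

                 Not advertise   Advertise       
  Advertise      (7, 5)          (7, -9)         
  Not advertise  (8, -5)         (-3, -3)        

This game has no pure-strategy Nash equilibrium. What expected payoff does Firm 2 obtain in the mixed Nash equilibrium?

-15/4

In a mixed equilibrium Firm 2 is indifferent between Not advertise and Advertise; this condition fixes p.
  Firm 2's payoff from Not advertise: p·5 + (1−p)·(-5) = 10p - 5
  Firm 2's payoff from Advertise: p·(-9) + (1−p)·(-3) = -6p - 3
  10p - 5 = -6p - 3  ⇒  16p = 2  ⇒  p = 1/8.
At equilibrium Firm 2 is indifferent across columns, so Firm 2's payoff equals the payoff from Not advertise: (1/8)·5 + (7/8)·(-5) = -15/4.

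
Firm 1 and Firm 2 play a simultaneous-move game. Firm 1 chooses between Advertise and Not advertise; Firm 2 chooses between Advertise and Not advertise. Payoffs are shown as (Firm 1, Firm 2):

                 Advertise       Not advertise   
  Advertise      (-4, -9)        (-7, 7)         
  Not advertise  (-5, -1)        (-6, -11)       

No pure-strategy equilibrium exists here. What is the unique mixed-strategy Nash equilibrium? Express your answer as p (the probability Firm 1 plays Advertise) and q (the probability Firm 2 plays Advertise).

p = 5/13, q = 1/2

Firm 2's indifference between Advertise and Not advertise determines Firm 1's mixing probability p:
  Firm 2's expected payoff from Advertise: p·(-9) + (1−p)·(-1) = -8p - 1
  Firm 2's expected payoff from Not advertise: p·7 + (1−p)·(-11) = 18p - 11
  -8p - 1 = 18p - 11  ⇒  -26p = -10  ⇒  p = 5/13.
Set Firm 1's expected payoff from Advertise equal to that from Not advertise:
  Firm 1's payoff from Advertise: q·(-4) + (1−q)·(-7) = 3q - 7
  Firm 1's payoff from Not advertise: q·(-5) + (1−q)·(-6) = q - 6
  3q - 7 = q - 6  ⇒  2q = 1  ⇒  q = 1/2.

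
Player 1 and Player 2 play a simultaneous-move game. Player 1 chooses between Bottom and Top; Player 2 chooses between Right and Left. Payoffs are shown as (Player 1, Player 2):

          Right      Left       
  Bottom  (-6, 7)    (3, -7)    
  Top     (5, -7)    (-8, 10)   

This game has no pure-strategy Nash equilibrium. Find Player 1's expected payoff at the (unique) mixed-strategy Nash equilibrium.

-3/2

Player 1's indifference between Bottom and Top determines Player 2's mixing probability q:
  Player 1's payoff from Bottom: q·(-6) + (1−q)·3 = -9q + 3
  Player 1's payoff from Top: q·5 + (1−q)·(-8) = 13q - 8
  -9q + 3 = 13q - 8  ⇒  -22q = -11  ⇒  q = 1/2.
At equilibrium Player 1 is indifferent across rows, so Player 1's payoff equals the payoff from Bottom: (1/2)·(-6) + (1/2)·3 = -3/2.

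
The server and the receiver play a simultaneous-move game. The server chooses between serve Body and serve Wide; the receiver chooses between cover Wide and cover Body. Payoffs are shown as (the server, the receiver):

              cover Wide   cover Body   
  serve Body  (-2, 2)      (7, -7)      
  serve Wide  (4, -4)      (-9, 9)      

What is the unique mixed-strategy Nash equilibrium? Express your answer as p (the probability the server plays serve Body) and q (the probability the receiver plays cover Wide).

p = 13/22, q = 8/11

The receiver's indifference between cover Wide and cover Body determines the server's mixing probability p:
  the receiver's expected payoff from cover Wide: p·2 + (1−p)·(-4) = 6p - 4
  the receiver's expected payoff from cover Body: p·(-7) + (1−p)·9 = -16p + 9
  6p - 4 = -16p + 9  ⇒  22p = 13  ⇒  p = 13/22.
The server's indifference between serve Body and serve Wide determines the receiver's mixing probability q:
  the server's expected payoff from serve Body: q·(-2) + (1−q)·7 = -9q + 7
  the server's expected payoff from serve Wide: q·4 + (1−q)·(-9) = 13q - 9
  -9q + 7 = 13q - 9  ⇒  -22q = -16  ⇒  q = 8/11.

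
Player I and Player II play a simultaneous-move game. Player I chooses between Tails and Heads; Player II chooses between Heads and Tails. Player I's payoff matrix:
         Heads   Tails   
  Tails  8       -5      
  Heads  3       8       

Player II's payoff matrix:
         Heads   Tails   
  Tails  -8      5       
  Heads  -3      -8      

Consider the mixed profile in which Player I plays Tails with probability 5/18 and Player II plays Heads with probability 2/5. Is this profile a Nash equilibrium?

Given Player II's mix q = 2/5, Player I's payoff from Tails is 1/5 but from Heads is 6. Player I strictly prefers Heads, so Player I would not mix.
So the proposed profile is not a Nash equilibrium.

No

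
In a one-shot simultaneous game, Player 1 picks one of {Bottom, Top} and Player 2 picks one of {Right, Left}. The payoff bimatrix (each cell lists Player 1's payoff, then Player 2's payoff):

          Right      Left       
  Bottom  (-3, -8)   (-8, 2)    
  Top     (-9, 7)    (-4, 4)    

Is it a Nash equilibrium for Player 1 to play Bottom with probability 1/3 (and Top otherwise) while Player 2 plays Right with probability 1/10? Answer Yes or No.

No

Given Player 1's mix p = 1/3, Player 2's payoff from Right is 2 but from Left is 10/3. Player 2 strictly prefers Left, so Player 2 would not mix.
So the proposed profile is not a Nash equilibrium.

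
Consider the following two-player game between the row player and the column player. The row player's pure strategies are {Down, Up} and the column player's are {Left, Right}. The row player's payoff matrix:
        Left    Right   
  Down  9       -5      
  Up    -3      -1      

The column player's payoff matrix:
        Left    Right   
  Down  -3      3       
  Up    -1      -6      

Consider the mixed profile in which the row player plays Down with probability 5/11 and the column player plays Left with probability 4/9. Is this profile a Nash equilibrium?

Given the column player's mix q = 4/9, the row player's payoff from Down is 11/9 but from Up is -17/9. The row player strictly prefers Down, so the row player would not mix.
So the proposed profile is not a Nash equilibrium.

No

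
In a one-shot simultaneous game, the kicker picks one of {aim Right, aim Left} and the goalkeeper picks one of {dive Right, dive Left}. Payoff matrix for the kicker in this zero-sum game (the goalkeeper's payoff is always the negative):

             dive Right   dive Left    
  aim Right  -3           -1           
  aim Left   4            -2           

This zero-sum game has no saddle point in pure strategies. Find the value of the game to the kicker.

The kicker's indifference between aim Right and aim Left determines the goalkeeper's mixing probability q:
  the kicker's payoff from aim Right: q·(-3) + (1−q)·(-1) = -2q - 1
  the kicker's payoff from aim Left: q·4 + (1−q)·(-2) = 6q - 2
  -2q - 1 = 6q - 2  ⇒  -8q = -1  ⇒  q = 1/8.
The value is the kicker's expected payoff against this mix (using aim Right): (1/8)·(-3) + (7/8)·(-1) = -5/4.

v = -5/4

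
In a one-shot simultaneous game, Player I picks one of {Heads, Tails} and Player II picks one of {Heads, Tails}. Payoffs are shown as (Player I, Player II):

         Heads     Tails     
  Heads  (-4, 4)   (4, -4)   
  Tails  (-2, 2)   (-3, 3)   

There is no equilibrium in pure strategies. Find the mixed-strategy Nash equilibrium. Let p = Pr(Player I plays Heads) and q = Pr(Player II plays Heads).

p = 1/9, q = 7/9

Player II's indifference between Heads and Tails determines Player I's mixing probability p:
  Player II's payoff from Heads: p·4 + (1−p)·2 = 2p + 2
  Player II's payoff from Tails: p·(-4) + (1−p)·3 = -7p + 3
  2p + 2 = -7p + 3  ⇒  9p = 1  ⇒  p = 1/9.
Player II's mix must leave Player I indifferent between Heads and Tails.
  Player I's payoff to Heads: q·(-4) + (1−q)·4 = -8q + 4
  Player I's payoff to Tails: q·(-2) + (1−q)·(-3) = q - 3
  -8q + 4 = q - 3  ⇒  -9q = -7  ⇒  q = 7/9.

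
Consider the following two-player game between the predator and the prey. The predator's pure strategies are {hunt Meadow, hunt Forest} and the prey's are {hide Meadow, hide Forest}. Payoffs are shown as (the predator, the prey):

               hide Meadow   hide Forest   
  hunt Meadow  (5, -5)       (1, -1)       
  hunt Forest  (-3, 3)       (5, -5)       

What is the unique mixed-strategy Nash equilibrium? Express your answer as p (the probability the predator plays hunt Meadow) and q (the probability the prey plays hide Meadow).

p = 2/3, q = 1/3

Set the prey's expected payoff from hide Meadow equal to that from hide Forest:
  the prey's payoff to hide Meadow: p·(-5) + (1−p)·3 = -8p + 3
  the prey's payoff to hide Forest: p·(-1) + (1−p)·(-5) = 4p - 5
  -8p + 3 = 4p - 5  ⇒  -12p = -8  ⇒  p = 2/3.
In a mixed equilibrium the predator is indifferent between hunt Meadow and hunt Forest; this condition fixes q.
  the predator's payoff to hunt Meadow: q·5 + (1−q)·1 = 4q + 1
  the predator's payoff to hunt Forest: q·(-3) + (1−q)·5 = -8q + 5
  4q + 1 = -8q + 5  ⇒  12q = 4  ⇒  q = 1/3.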